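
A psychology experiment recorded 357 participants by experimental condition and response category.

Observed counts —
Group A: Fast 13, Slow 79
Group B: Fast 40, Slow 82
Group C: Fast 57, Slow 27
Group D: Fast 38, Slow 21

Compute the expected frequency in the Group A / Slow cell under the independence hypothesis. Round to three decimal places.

Row total (Group A) = 92; column total (Slow) = 209; grand total N = 357.
Expected count = (row total × column total) / N = 92 × 209 / 357 = 53.860.

53.860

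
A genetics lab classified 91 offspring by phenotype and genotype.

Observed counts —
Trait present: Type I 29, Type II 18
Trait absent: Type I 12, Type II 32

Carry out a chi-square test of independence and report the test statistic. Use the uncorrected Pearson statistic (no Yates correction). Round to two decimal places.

10.88

Row totals: 47, 44. Column totals: 41, 50. Grand total N = 91.
Expected counts (row total × column total / N):
  Trait present, Type I: 47×41/91 = 21.176
  Trait present, Type II: 47×50/91 = 25.824
  Trait absent, Type I: 44×41/91 = 19.824
  Trait absent, Type II: 44×50/91 = 24.176
Contributions (O − E)²/E:
  (29 − 21.176)²/21.176 = 2.8908
  (18 − 25.824)²/25.824 = 2.3705
  (12 − 19.824)²/19.824 = 3.0879
  (32 − 24.176)²/24.176 = 2.5321
χ² = 2.8908 + 2.3705 + 3.0879 + 2.5321 = 10.88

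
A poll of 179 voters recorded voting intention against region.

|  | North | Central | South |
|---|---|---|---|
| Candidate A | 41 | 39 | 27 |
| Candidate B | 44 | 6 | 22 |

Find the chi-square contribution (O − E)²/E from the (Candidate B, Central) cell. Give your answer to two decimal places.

Row total (Candidate B) = 72; column total (Central) = 45; N = 179.
Expected count E = 72 × 45 / 179 = 18.101.
Contribution = (O − E)²/E = (6 − 18.101)² / 18.101 = 8.09.

8.09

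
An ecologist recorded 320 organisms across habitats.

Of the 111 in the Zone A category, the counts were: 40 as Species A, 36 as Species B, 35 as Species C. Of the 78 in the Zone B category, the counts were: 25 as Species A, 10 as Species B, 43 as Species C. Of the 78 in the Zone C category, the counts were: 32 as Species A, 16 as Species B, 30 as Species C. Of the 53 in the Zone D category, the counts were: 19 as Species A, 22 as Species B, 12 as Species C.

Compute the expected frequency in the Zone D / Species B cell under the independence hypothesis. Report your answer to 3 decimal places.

13.913

Row total (Zone D) = 53; column total (Species B) = 84; grand total N = 320.
Expected count = (row total × column total) / N = 53 × 84 / 320 = 13.913.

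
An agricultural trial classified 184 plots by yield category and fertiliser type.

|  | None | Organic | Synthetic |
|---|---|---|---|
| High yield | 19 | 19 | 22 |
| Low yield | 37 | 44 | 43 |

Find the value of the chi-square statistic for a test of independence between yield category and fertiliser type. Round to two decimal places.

Row totals: 60, 124. Column totals: 56, 63, 65. Grand total N = 184.
Expected counts (row total × column total / N):
  High yield, None: 60×56/184 = 18.261
  High yield, Organic: 60×63/184 = 20.543
  High yield, Synthetic: 60×65/184 = 21.196
  Low yield, None: 124×56/184 = 37.739
  Low yield, Organic: 124×63/184 = 42.457
  Low yield, Synthetic: 124×65/184 = 43.804
Contributions (O − E)²/E:
  (19 − 18.261)²/18.261 = 0.0299
  (19 − 20.543)²/20.543 = 0.1159
  (22 − 21.196)²/21.196 = 0.0305
  (37 − 37.739)²/37.739 = 0.0145
  (44 − 42.457)²/42.457 = 0.0561
  (43 − 43.804)²/43.804 = 0.0148
χ² = 0.0299 + 0.1159 + 0.0305 + 0.0145 + 0.0561 + 0.0148 = 0.26

0.26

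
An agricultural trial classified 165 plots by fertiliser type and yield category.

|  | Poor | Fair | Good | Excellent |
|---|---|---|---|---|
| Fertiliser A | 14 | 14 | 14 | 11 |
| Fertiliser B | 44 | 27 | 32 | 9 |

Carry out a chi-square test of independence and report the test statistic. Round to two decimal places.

6.63

Row totals: 53, 112. Column totals: 58, 41, 46, 20. Grand total N = 165.
Expected counts (row total × column total / N):
  Fertiliser A, Poor: 53×58/165 = 18.630
  Fertiliser A, Fair: 53×41/165 = 13.170
  Fertiliser A, Good: 53×46/165 = 14.776
  Fertiliser A, Excellent: 53×20/165 = 6.424
  Fertiliser B, Poor: 112×58/165 = 39.370
  Fertiliser B, Fair: 112×41/165 = 27.830
  Fertiliser B, Good: 112×46/165 = 31.224
  Fertiliser B, Excellent: 112×20/165 = 13.576
Contributions (O − E)²/E:
  (14 − 18.630)²/18.630 = 1.1507
  (14 − 13.170)²/13.170 = 0.0523
  (14 − 14.776)²/14.776 = 0.0408
  (11 − 6.424)²/6.424 = 3.2596
  (44 − 39.370)²/39.370 = 0.5445
  (27 − 27.830)²/27.830 = 0.0248
  (32 − 31.224)²/31.224 = 0.0193
  (9 − 13.576)²/13.576 = 1.5424
χ² = 1.1507 + 0.0523 + 0.0408 + 3.2596 + 0.5445 + 0.0248 + 0.0193 + 1.5424 = 6.63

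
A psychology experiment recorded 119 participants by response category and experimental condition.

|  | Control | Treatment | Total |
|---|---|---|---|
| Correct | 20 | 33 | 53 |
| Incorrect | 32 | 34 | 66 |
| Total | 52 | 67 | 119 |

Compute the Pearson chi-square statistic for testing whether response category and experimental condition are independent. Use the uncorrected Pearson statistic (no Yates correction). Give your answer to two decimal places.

1.38

Grand total N = 119.
Expected counts (row total × column total / N):
  Correct, Control: 53×52/119 = 23.160
  Correct, Treatment: 53×67/119 = 29.840
  Incorrect, Control: 66×52/119 = 28.840
  Incorrect, Treatment: 66×67/119 = 37.160
Contributions (O − E)²/E:
  (20 − 23.160)²/23.160 = 0.4312
  (33 − 29.840)²/29.840 = 0.3346
  (32 − 28.840)²/28.840 = 0.3462
  (34 − 37.160)²/37.160 = 0.2687
χ² = 0.4312 + 0.3346 + 0.3462 + 0.2687 = 1.38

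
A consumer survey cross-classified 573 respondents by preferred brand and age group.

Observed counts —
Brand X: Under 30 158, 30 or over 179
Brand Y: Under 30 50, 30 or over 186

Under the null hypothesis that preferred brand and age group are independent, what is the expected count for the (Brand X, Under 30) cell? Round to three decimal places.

Row total (Brand X) = 337; column total (Under 30) = 208; grand total N = 573.
Expected count = (row total × column total) / N = 337 × 208 / 573 = 122.332.

122.332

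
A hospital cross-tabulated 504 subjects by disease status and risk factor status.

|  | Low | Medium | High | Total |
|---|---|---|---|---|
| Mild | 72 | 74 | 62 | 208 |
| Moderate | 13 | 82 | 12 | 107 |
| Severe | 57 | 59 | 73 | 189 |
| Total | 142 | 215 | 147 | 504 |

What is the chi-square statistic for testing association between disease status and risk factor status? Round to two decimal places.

67.93

Grand total N = 504.
Expected counts (row total × column total / N):
  Mild, Low: 208×142/504 = 58.603
  Mild, Medium: 208×215/504 = 88.730
  Mild, High: 208×147/504 = 60.667
  Moderate, Low: 107×142/504 = 30.147
  Moderate, Medium: 107×215/504 = 45.645
  Moderate, High: 107×147/504 = 31.208
  Severe, Low: 189×142/504 = 53.250
  Severe, Medium: 189×215/504 = 80.625
  Severe, High: 189×147/504 = 55.125
Contributions (O − E)²/E:
  (72 − 58.603)²/58.603 = 3.0626
  (74 − 88.730)²/88.730 = 2.4453
  (62 − 60.667)²/60.667 = 0.0293
  (13 − 30.147)²/30.147 = 9.7529
  (82 − 45.645)²/45.645 = 28.9558
  (12 − 31.208)²/31.208 = 11.8222
  (57 − 53.250)²/53.250 = 0.2641
  (59 − 80.625)²/80.625 = 5.8002
  (73 − 55.125)²/55.125 = 5.7962
χ² = 3.0626 + 2.4453 + 0.0293 + 9.7529 + 28.9558 + 11.8222 + 0.2641 + 5.8002 + 5.7962 = 67.93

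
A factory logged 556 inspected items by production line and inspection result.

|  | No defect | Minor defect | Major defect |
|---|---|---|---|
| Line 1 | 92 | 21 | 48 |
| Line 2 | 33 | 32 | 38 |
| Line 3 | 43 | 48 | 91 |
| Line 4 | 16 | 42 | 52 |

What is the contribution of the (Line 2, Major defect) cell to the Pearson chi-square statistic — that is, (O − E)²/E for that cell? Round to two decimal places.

0.46

Row total (Line 2) = 103; column total (Major defect) = 229; N = 556.
Expected count E = 103 × 229 / 556 = 42.423.
Contribution = (O − E)²/E = (38 − 42.423)² / 42.423 = 0.46.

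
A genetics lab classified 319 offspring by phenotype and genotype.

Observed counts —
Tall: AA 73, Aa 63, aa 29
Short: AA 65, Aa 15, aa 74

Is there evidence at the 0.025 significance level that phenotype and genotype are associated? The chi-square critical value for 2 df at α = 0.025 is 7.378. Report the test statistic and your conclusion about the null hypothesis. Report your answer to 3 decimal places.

Row totals: 165, 154. Column totals: 138, 78, 103. Grand total N = 319.
Expected counts (row total × column total / N):
  Tall, AA: 165×138/319 = 71.3793
  Tall, Aa: 165×78/319 = 40.3448
  Tall, aa: 165×103/319 = 53.2759
  Short, AA: 154×138/319 = 66.6207
  Short, Aa: 154×78/319 = 37.6552
  Short, aa: 154×103/319 = 49.7241
Contributions (O − E)²/E:
  (73 − 71.3793)²/71.3793 = 0.0368
  (63 − 40.3448)²/40.3448 = 12.7218
  (29 − 53.2759)²/53.2759 = 11.0616
  (65 − 66.6207)²/66.6207 = 0.0394
  (15 − 37.6552)²/37.6552 = 13.6305
  (74 − 49.7241)²/49.7241 = 11.8518
χ² = 0.0368 + 12.7218 + 11.0616 + 0.0394 + 13.6305 + 11.8518 = 49.342
df = (2−1)(3−1) = 2. Since 49.342 > 7.378, reject the null hypothesis of independence at α = 0.025.

49.342; reject H₀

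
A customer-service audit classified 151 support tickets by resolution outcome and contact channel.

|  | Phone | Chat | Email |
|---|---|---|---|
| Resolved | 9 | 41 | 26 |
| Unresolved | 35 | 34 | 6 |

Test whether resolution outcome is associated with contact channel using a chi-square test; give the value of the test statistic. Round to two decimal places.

28.51

Row totals: 76, 75. Column totals: 44, 75, 32. Grand total N = 151.
Expected counts (row total × column total / N):
  Resolved, Phone: 76×44/151 = 22.146
  Resolved, Chat: 76×75/151 = 37.748
  Resolved, Email: 76×32/151 = 16.106
  Unresolved, Phone: 75×44/151 = 21.854
  Unresolved, Chat: 75×75/151 = 37.252
  Unresolved, Email: 75×32/151 = 15.894
Contributions (O − E)²/E:
  (9 − 22.146)²/22.146 = 7.8035
  (41 − 37.748)²/37.748 = 0.2802
  (26 − 16.106)²/16.106 = 6.0779
  (35 − 21.854)²/21.854 = 7.9078
  (34 − 37.252)²/37.252 = 0.2839
  (6 − 15.894)²/15.894 = 6.1590
χ² = 7.8035 + 0.2802 + 6.0779 + 7.9078 + 0.2839 + 6.1590 = 28.51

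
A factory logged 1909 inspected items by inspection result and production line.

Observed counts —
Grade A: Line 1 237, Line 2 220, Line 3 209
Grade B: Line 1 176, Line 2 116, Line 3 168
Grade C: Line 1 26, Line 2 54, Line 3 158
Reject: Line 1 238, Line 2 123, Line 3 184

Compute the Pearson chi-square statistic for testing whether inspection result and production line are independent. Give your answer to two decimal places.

Row totals: 666, 460, 238, 545. Column totals: 677, 513, 719. Grand total N = 1909.
Expected counts (row total × column total / N):
  Grade A, Line 1: 666×677/1909 = 236.188
  Grade A, Line 2: 666×513/1909 = 178.972
  Grade A, Line 3: 666×719/1909 = 250.840
  Grade B, Line 1: 460×677/1909 = 163.133
  Grade B, Line 2: 460×513/1909 = 123.614
  Grade B, Line 3: 460×719/1909 = 173.253
  Grade C, Line 1: 238×677/1909 = 84.403
  Grade C, Line 2: 238×513/1909 = 63.957
  Grade C, Line 3: 238×719/1909 = 89.640
  Reject, Line 1: 545×677/1909 = 193.277
  Reject, Line 2: 545×513/1909 = 146.456
  Reject, Line 3: 545×719/1909 = 205.267
Contributions (O − E)²/E:
  (237 − 236.188)²/236.188 = 0.0028
  (220 − 178.972)²/178.972 = 9.4054
  (209 − 250.840)²/250.840 = 6.9789
  (176 − 163.133)²/163.133 = 1.0149
  (116 − 123.614)²/123.614 = 0.4690
  (168 − 173.253)²/173.253 = 0.1593
  (26 − 84.403)²/84.403 = 40.4122
  (54 − 63.957)²/63.957 = 1.5501
  (158 − 89.640)²/89.640 = 52.1317
  (238 − 193.277)²/193.277 = 10.3486
  (123 − 146.456)²/146.456 = 3.7567
  (184 − 205.267)²/205.267 = 2.2034
χ² = 0.0028 + 9.4054 + 6.9789 + 1.0149 + 0.4690 + 0.1593 + 40.4122 + 1.5501 + 52.1317 + 10.3486 + 3.7567 + 2.2034 = 128.43

128.43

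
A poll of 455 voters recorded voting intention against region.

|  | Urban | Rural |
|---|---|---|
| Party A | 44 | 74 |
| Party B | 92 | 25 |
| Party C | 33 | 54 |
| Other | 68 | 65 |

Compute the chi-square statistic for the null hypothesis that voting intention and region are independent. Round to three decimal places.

50.426

Row totals: 118, 117, 87, 133. Column totals: 237, 218. Grand total N = 455.
Expected counts (row total × column total / N):
  Party A, Urban: 118×237/455 = 61.4637
  Party A, Rural: 118×218/455 = 56.5363
  Party B, Urban: 117×237/455 = 60.9429
  Party B, Rural: 117×218/455 = 56.0571
  Party C, Urban: 87×237/455 = 45.3165
  Party C, Rural: 87×218/455 = 41.6835
  Other, Urban: 133×237/455 = 69.2769
  Other, Rural: 133×218/455 = 63.7231
Contributions (O − E)²/E:
  (44 − 61.4637)²/61.4637 = 4.9620
  (74 − 56.5363)²/56.5363 = 5.3944
  (92 − 60.9429)²/60.9429 = 15.8270
  (25 − 56.0571)²/56.0571 = 17.2064
  (33 − 45.3165)²/45.3165 = 3.3475
  (54 − 41.6835)²/41.6835 = 3.6392
  (68 − 69.2769)²/69.2769 = 0.0235
  (65 − 63.7231)²/63.7231 = 0.0256
χ² = 4.9620 + 5.3944 + 15.8270 + 17.2064 + 3.3475 + 3.6392 + 0.0235 + 0.0256 = 50.426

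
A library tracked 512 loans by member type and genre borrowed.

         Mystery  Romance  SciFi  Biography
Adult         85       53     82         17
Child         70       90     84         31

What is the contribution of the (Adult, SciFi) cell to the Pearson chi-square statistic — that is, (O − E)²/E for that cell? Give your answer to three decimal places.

Row total (Adult) = 237; column total (SciFi) = 166; N = 512.
Expected count E = 237 × 166 / 512 = 76.8398.
Contribution = (O − E)²/E = (82 − 76.8398)² / 76.8398 = 0.347.

0.347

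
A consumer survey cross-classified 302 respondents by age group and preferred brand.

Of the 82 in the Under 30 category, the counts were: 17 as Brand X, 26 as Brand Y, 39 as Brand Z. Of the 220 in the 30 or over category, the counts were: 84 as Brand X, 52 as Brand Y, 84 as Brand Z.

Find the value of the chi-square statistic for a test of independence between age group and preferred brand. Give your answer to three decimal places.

8.236

Row totals: 82, 220. Column totals: 101, 78, 123. Grand total N = 302.
Expected counts (row total × column total / N):
  Under 30, Brand X: 82×101/302 = 27.4238
  Under 30, Brand Y: 82×78/302 = 21.1788
  Under 30, Brand Z: 82×123/302 = 33.3974
  30 or over, Brand X: 220×101/302 = 73.5762
  30 or over, Brand Y: 220×78/302 = 56.8212
  30 or over, Brand Z: 220×123/302 = 89.6026
Contributions (O − E)²/E:
  (17 − 27.4238)²/27.4238 = 3.9621
  (26 − 21.1788)²/21.1788 = 1.0975
  (39 − 33.3974)²/33.3974 = 0.9399
  (84 − 73.5762)²/73.5762 = 1.4768
  (52 − 56.8212)²/56.8212 = 0.4091
  (84 − 89.6026)²/89.6026 = 0.3503
χ² = 3.9621 + 1.0975 + 0.9399 + 1.4768 + 0.4091 + 0.3503 = 8.236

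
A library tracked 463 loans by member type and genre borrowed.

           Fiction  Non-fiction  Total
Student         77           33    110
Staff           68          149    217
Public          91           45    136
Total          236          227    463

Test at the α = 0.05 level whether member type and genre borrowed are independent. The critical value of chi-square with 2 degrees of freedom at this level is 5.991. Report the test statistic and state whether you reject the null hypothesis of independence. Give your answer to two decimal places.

Grand total N = 463.
Expected counts (row total × column total / N):
  Student, Fiction: 110×236/463 = 56.069
  Student, Non-fiction: 110×227/463 = 53.931
  Staff, Fiction: 217×236/463 = 110.609
  Staff, Non-fiction: 217×227/463 = 106.391
  Public, Fiction: 136×236/463 = 69.322
  Public, Non-fiction: 136×227/463 = 66.678
Contributions (O − E)²/E:
  (77 − 56.069)²/56.069 = 7.8137
  (33 − 53.931)²/53.931 = 8.1235
  (68 − 110.609)²/110.609 = 16.4139
  (149 − 106.391)²/106.391 = 17.0647
  (91 − 69.322)²/69.322 = 6.7790
  (45 − 66.678)²/66.678 = 7.0478
χ² = 7.8137 + 8.1235 + 16.4139 + 17.0647 + 6.7790 + 7.0478 = 63.24
df = (3−1)(2−1) = 2. Since 63.24 > 5.991, reject the null hypothesis of independence at α = 0.05.

63.24; reject H₀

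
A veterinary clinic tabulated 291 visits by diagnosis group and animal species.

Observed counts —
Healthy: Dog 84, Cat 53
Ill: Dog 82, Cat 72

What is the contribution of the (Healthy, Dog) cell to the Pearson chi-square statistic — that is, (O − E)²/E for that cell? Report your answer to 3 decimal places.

Row total (Healthy) = 137; column total (Dog) = 166; N = 291.
Expected count E = 137 × 166 / 291 = 78.1512.
Contribution = (O − E)²/E = (84 − 78.1512)² / 78.1512 = 0.438.

0.438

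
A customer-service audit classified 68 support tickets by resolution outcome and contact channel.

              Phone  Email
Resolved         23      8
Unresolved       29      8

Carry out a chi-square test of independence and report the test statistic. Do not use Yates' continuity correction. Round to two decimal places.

0.16

Row totals: 31, 37. Column totals: 52, 16. Grand total N = 68.
Expected counts (row total × column total / N):
  Resolved, Phone: 31×52/68 = 23.706
  Resolved, Email: 31×16/68 = 7.294
  Unresolved, Phone: 37×52/68 = 28.294
  Unresolved, Email: 37×16/68 = 8.706
Contributions (O − E)²/E:
  (23 − 23.706)²/23.706 = 0.0210
  (8 − 7.294)²/7.294 = 0.0683
  (29 − 28.294)²/28.294 = 0.0176
  (8 − 8.706)²/8.706 = 0.0573
χ² = 0.0210 + 0.0683 + 0.0176 + 0.0573 = 0.16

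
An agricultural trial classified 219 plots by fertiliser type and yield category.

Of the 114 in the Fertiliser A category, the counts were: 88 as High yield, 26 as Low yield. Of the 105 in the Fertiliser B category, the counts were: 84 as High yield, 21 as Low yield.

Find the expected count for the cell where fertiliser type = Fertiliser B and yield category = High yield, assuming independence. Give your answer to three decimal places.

Row total (Fertiliser B) = 105; column total (High yield) = 172; grand total N = 219.
Expected count = (row total × column total) / N = 105 × 172 / 219 = 82.466.

82.466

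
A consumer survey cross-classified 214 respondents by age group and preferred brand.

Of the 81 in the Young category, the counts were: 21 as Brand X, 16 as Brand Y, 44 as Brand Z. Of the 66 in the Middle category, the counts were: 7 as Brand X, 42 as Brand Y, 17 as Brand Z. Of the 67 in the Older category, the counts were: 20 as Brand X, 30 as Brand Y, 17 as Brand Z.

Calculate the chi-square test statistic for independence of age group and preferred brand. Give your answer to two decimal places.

34.97

Row totals: 81, 66, 67. Column totals: 48, 88, 78. Grand total N = 214.
Expected counts (row total × column total / N):
  Young, Brand X: 81×48/214 = 18.1682
  Young, Brand Y: 81×88/214 = 33.3084
  Young, Brand Z: 81×78/214 = 29.5234
  Middle, Brand X: 66×48/214 = 14.8037
  Middle, Brand Y: 66×88/214 = 27.1402
  Middle, Brand Z: 66×78/214 = 24.0561
  Older, Brand X: 67×48/214 = 15.0280
  Older, Brand Y: 67×88/214 = 27.5514
  Older, Brand Z: 67×78/214 = 24.4206
Contributions (O − E)²/E:
  (21 − 18.1682)²/18.1682 = 0.4414
  (16 − 33.3084)²/33.3084 = 8.9941
  (44 − 29.5234)²/29.5234 = 7.0985
  (7 − 14.8037)²/14.8037 = 4.1137
  (42 − 27.1402)²/27.1402 = 8.1360
  (17 − 24.0561)²/24.0561 = 2.0697
  (20 − 15.0280)²/15.0280 = 1.6450
  (30 − 27.5514)²/27.5514 = 0.2176
  (17 − 24.4206)²/24.4206 = 2.2549
χ² = 0.4414 + 8.9941 + 7.0985 + 4.1137 + 8.1360 + 2.0697 + 1.6450 + 0.2176 + 2.2549 = 34.97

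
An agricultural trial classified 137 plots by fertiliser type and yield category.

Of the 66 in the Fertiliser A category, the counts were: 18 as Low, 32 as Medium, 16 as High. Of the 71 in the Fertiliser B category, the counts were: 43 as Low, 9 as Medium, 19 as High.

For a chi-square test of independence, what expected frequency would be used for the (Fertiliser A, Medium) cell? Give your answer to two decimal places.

Row total (Fertiliser A) = 66; column total (Medium) = 41; grand total N = 137.
Expected count = (row total × column total) / N = 66 × 41 / 137 = 19.75.

19.75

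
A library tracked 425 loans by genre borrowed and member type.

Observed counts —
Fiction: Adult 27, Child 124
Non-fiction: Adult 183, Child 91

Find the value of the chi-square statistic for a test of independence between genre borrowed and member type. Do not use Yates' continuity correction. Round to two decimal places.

93.16

Row totals: 151, 274. Column totals: 210, 215. Grand total N = 425.
Expected counts (row total × column total / N):
  Fiction, Adult: 151×210/425 = 74.612
  Fiction, Child: 151×215/425 = 76.388
  Non-fiction, Adult: 274×210/425 = 135.388
  Non-fiction, Child: 274×215/425 = 138.612
Contributions (O − E)²/E:
  (27 − 74.612)²/74.612 = 30.3825
  (124 − 76.388)²/76.388 = 29.6762
  (183 − 135.388)²/135.388 = 16.7437
  (91 − 138.612)²/138.612 = 16.3543
χ² = 30.3825 + 29.6762 + 16.7437 + 16.3543 = 93.16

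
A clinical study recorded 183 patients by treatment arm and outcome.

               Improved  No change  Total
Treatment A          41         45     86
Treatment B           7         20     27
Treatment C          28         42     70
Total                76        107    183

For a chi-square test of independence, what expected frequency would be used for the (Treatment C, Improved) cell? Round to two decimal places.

Row total (Treatment C) = 70; column total (Improved) = 76; grand total N = 183.
Expected count = (row total × column total) / N = 70 × 76 / 183 = 29.07.

29.07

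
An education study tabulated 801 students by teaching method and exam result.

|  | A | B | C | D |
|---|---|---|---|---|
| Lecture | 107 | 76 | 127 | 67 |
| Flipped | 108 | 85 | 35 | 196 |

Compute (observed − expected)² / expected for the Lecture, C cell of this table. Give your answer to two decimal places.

33.78

Row total (Lecture) = 377; column total (C) = 162; N = 801.
Expected count E = 377 × 162 / 801 = 76.247.
Contribution = (O − E)²/E = (127 − 76.247)² / 76.247 = 33.78.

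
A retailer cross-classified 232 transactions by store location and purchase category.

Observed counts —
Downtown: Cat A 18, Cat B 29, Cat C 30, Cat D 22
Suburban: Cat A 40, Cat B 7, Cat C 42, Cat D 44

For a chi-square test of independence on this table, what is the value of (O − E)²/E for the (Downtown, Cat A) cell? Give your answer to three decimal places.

Row total (Downtown) = 99; column total (Cat A) = 58; N = 232.
Expected count E = 99 × 58 / 232 = 24.7500.
Contribution = (O − E)²/E = (18 − 24.7500)² / 24.7500 = 1.841.

1.841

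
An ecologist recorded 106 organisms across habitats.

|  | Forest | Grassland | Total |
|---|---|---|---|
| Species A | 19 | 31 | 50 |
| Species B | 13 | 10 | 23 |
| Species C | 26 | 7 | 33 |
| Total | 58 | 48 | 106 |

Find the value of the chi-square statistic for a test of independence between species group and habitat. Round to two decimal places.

13.39

Grand total N = 106.
Expected counts (row total × column total / N):
  Species A, Forest: 50×58/106 = 27.3585
  Species A, Grassland: 50×48/106 = 22.6415
  Species B, Forest: 23×58/106 = 12.5849
  Species B, Grassland: 23×48/106 = 10.4151
  Species C, Forest: 33×58/106 = 18.0566
  Species C, Grassland: 33×48/106 = 14.9434
Contributions (O − E)²/E:
  (19 − 27.3585)²/27.3585 = 2.5537
  (31 − 22.6415)²/22.6415 = 3.0857
  (13 − 12.5849)²/12.5849 = 0.0137
  (10 − 10.4151)²/10.4151 = 0.0165
  (26 − 18.0566)²/18.0566 = 3.4944
  (7 − 14.9434)²/14.9434 = 4.2224
χ² = 2.5537 + 3.0857 + 0.0137 + 0.0165 + 3.4944 + 4.2224 = 13.39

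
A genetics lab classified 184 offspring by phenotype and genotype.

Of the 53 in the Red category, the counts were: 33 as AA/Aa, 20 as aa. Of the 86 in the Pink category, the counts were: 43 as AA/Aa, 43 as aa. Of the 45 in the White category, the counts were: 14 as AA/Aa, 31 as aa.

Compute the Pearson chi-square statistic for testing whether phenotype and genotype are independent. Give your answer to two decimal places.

9.53

Row totals: 53, 86, 45. Column totals: 90, 94. Grand total N = 184.
Expected counts (row total × column total / N):
  Red, AA/Aa: 53×90/184 = 25.924
  Red, aa: 53×94/184 = 27.076
  Pink, AA/Aa: 86×90/184 = 42.065
  Pink, aa: 86×94/184 = 43.935
  White, AA/Aa: 45×90/184 = 22.011
  White, aa: 45×94/184 = 22.989
Contributions (O − E)²/E:
  (33 − 25.924)²/25.924 = 1.9314
  (20 − 27.076)²/27.076 = 1.8492
  (43 − 42.065)²/42.065 = 0.0208
  (43 − 43.935)²/43.935 = 0.0199
  (14 − 22.011)²/22.011 = 2.9156
  (31 − 22.989)²/22.989 = 2.7916
χ² = 1.9314 + 1.8492 + 0.0208 + 0.0199 + 2.9156 + 2.7916 = 9.53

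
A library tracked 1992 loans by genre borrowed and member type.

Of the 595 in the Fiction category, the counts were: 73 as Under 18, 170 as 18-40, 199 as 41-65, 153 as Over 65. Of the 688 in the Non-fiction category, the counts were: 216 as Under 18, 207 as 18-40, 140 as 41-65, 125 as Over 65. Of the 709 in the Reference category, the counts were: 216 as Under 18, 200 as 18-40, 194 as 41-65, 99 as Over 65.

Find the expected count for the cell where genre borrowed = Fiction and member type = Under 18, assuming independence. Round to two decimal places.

Row total (Fiction) = 595; column total (Under 18) = 505; grand total N = 1992.
Expected count = (row total × column total) / N = 595 × 505 / 1992 = 150.84.

150.84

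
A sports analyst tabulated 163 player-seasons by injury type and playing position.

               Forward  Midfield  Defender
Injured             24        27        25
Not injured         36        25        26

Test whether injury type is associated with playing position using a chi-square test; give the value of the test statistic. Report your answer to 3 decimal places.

1.762

Row totals: 76, 87. Column totals: 60, 52, 51. Grand total N = 163.
Expected counts (row total × column total / N):
  Injured, Forward: 76×60/163 = 27.9755
  Injured, Midfield: 76×52/163 = 24.2454
  Injured, Defender: 76×51/163 = 23.7791
  Not injured, Forward: 87×60/163 = 32.0245
  Not injured, Midfield: 87×52/163 = 27.7546
  Not injured, Defender: 87×51/163 = 27.2209
Contributions (O − E)²/E:
  (24 − 27.9755)²/27.9755 = 0.5649
  (27 − 24.2454)²/24.2454 = 0.3130
  (25 − 23.7791)²/23.7791 = 0.0627
  (36 − 32.0245)²/32.0245 = 0.4935
  (25 − 27.7546)²/27.7546 = 0.2734
  (26 − 27.2209)²/27.2209 = 0.0548
χ² = 0.5649 + 0.3130 + 0.0627 + 0.4935 + 0.2734 + 0.0548 = 1.762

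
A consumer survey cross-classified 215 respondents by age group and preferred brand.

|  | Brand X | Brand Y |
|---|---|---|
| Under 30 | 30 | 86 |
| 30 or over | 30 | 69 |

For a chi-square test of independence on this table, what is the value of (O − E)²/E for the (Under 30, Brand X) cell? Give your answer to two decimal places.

Row total (Under 30) = 116; column total (Brand X) = 60; N = 215.
Expected count E = 116 × 60 / 215 = 32.372.
Contribution = (O − E)²/E = (30 − 32.372)² / 32.372 = 0.17.

0.17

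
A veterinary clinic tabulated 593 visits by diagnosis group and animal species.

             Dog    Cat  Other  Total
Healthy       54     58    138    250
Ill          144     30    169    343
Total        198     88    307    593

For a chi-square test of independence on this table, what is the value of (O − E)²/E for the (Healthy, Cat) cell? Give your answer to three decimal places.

Row total (Healthy) = 250; column total (Cat) = 88; N = 593.
Expected count E = 250 × 88 / 593 = 37.0995.
Contribution = (O − E)²/E = (58 − 37.0995)² / 37.0995 = 11.775.

11.775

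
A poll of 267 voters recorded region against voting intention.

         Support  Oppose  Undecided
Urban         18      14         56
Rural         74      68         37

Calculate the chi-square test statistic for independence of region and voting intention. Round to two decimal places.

Row totals: 88, 179. Column totals: 92, 82, 93. Grand total N = 267.
Expected counts (row total × column total / N):
  Urban, Support: 88×92/267 = 30.322
  Urban, Oppose: 88×82/267 = 27.026
  Urban, Undecided: 88×93/267 = 30.652
  Rural, Support: 179×92/267 = 61.678
  Rural, Oppose: 179×82/267 = 54.974
  Rural, Undecided: 179×93/267 = 62.348
Contributions (O − E)²/E:
  (18 − 30.322)²/30.322 = 5.0073
  (14 − 27.026)²/27.026 = 6.2783
  (56 − 30.652)²/30.652 = 20.9618
  (74 − 61.678)²/61.678 = 2.4617
  (68 − 54.974)²/54.974 = 3.0865
  (37 − 62.348)²/62.348 = 10.3054
χ² = 5.0073 + 6.2783 + 20.9618 + 2.4617 + 3.0865 + 10.3054 = 48.10

48.10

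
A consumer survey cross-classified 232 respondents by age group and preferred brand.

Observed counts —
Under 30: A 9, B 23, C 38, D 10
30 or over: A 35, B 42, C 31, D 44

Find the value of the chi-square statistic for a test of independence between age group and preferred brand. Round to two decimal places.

22.90

Row totals: 80, 152. Column totals: 44, 65, 69, 54. Grand total N = 232.
Expected counts (row total × column total / N):
  Under 30, A: 80×44/232 = 15.172
  Under 30, B: 80×65/232 = 22.414
  Under 30, C: 80×69/232 = 23.793
  Under 30, D: 80×54/232 = 18.621
  30 or over, A: 152×44/232 = 28.828
  30 or over, B: 152×65/232 = 42.586
  30 or over, C: 152×69/232 = 45.207
  30 or over, D: 152×54/232 = 35.379
Contributions (O − E)²/E:
  (9 − 15.172)²/15.172 = 2.5108
  (23 − 22.414)²/22.414 = 0.0153
  (38 − 23.793)²/23.793 = 8.4831
  (10 − 18.621)²/18.621 = 3.9913
  (35 − 28.828)²/28.828 = 1.3214
  (42 − 42.586)²/42.586 = 0.0081
  (31 − 45.207)²/45.207 = 4.4648
  (44 − 35.379)²/35.379 = 2.1007
χ² = 2.5108 + 0.0153 + 8.4831 + 3.9913 + 1.3214 + 0.0081 + 4.4648 + 2.1007 = 22.90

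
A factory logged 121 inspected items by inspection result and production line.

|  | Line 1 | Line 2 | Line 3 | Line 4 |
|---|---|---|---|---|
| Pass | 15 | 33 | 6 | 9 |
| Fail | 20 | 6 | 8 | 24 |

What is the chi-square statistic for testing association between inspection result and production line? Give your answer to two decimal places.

Row totals: 63, 58. Column totals: 35, 39, 14, 33. Grand total N = 121.
Expected counts (row total × column total / N):
  Pass, Line 1: 63×35/121 = 18.223
  Pass, Line 2: 63×39/121 = 20.306
  Pass, Line 3: 63×14/121 = 7.289
  Pass, Line 4: 63×33/121 = 17.182
  Fail, Line 1: 58×35/121 = 16.777
  Fail, Line 2: 58×39/121 = 18.694
  Fail, Line 3: 58×14/121 = 6.711
  Fail, Line 4: 58×33/121 = 15.818
Contributions (O − E)²/E:
  (15 − 18.223)²/18.223 = 0.5700
  (33 − 20.306)²/20.306 = 7.9355
  (6 − 7.289)²/7.289 = 0.2279
  (9 − 17.182)²/17.182 = 3.8962
  (20 − 16.777)²/16.777 = 0.6192
  (6 − 18.694)²/18.694 = 8.6198
  (8 − 6.711)²/6.711 = 0.2476
  (24 − 15.818)²/15.818 = 4.2322
χ² = 0.5700 + 7.9355 + 0.2279 + 3.8962 + 0.6192 + 8.6198 + 0.2476 + 4.2322 = 26.35

26.35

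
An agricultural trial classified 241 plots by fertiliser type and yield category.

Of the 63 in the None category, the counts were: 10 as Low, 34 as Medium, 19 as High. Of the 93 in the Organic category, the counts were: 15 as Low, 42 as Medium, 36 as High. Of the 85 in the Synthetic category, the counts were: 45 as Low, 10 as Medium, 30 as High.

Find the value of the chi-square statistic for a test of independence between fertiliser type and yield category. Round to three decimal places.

48.465

Row totals: 63, 93, 85. Column totals: 70, 86, 85. Grand total N = 241.
Expected counts (row total × column total / N):
  None, Low: 63×70/241 = 18.2988
  None, Medium: 63×86/241 = 22.4813
  None, High: 63×85/241 = 22.2199
  Organic, Low: 93×70/241 = 27.0124
  Organic, Medium: 93×86/241 = 33.1867
  Organic, High: 93×85/241 = 32.8008
  Synthetic, Low: 85×70/241 = 24.6888
  Synthetic, Medium: 85×86/241 = 30.3320
  Synthetic, High: 85×85/241 = 29.9793
Contributions (O − E)²/E:
  (10 − 18.2988)²/18.2988 = 3.7636
  (34 − 22.4813)²/22.4813 = 5.9018
  (19 − 22.2199)²/22.2199 = 0.4666
  (15 − 27.0124)²/27.0124 = 5.3419
  (42 − 33.1867)²/33.1867 = 2.3405
  (36 − 32.8008)²/32.8008 = 0.3120
  (45 − 24.6888)²/24.6888 = 16.7098
  (10 − 30.3320)²/30.3320 = 13.6288
  (30 − 29.9793)²/29.9793 = 0.0000
χ² = 3.7636 + 5.9018 + 0.4666 + 5.3419 + 2.3405 + 0.3120 + 16.7098 + 13.6288 + 0.0000 = 48.465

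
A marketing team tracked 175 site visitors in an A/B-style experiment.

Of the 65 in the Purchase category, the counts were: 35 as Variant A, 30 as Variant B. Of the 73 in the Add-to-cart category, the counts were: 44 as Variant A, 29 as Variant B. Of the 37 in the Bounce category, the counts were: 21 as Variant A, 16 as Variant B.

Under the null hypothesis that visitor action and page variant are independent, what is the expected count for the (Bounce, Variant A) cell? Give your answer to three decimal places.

21.143

Row total (Bounce) = 37; column total (Variant A) = 100; grand total N = 175.
Expected count = (row total × column total) / N = 37 × 100 / 175 = 21.143.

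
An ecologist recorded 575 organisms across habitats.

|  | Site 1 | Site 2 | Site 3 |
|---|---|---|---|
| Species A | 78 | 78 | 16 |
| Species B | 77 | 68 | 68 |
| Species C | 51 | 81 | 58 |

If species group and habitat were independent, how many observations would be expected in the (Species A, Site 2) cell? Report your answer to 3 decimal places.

Row total (Species A) = 172; column total (Site 2) = 227; grand total N = 575.
Expected count = (row total × column total) / N = 172 × 227 / 575 = 67.903.

67.903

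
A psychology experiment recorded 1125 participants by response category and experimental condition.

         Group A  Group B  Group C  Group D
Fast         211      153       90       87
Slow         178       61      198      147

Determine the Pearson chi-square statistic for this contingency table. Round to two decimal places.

Row totals: 541, 584. Column totals: 389, 214, 288, 234. Grand total N = 1125.
Expected counts (row total × column total / N):
  Fast, Group A: 541×389/1125 = 187.066
  Fast, Group B: 541×214/1125 = 102.910
  Fast, Group C: 541×288/1125 = 138.496
  Fast, Group D: 541×234/1125 = 112.528
  Slow, Group A: 584×389/1125 = 201.934
  Slow, Group B: 584×214/1125 = 111.090
  Slow, Group C: 584×288/1125 = 149.504
  Slow, Group D: 584×234/1125 = 121.472
Contributions (O − E)²/E:
  (211 − 187.066)²/187.066 = 3.0622
  (153 − 102.910)²/102.910 = 24.3806
  (90 − 138.496)²/138.496 = 16.9814
  (87 − 112.528)²/112.528 = 5.7913
  (178 − 201.934)²/201.934 = 2.8368
  (61 − 111.090)²/111.090 = 22.5854
  (198 − 149.504)²/149.504 = 15.7311
  (147 − 121.472)²/121.472 = 5.3648
χ² = 3.0622 + 24.3806 + 16.9814 + 5.7913 + 2.8368 + 22.5854 + 15.7311 + 5.3648 = 96.73

96.73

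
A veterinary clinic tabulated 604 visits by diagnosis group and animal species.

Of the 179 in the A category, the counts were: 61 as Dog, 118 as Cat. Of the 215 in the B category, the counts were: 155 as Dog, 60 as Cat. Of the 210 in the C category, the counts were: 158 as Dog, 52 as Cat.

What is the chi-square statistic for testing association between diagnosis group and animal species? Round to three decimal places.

84.080

Row totals: 179, 215, 210. Column totals: 374, 230. Grand total N = 604.
Expected counts (row total × column total / N):
  A, Dog: 179×374/604 = 110.83775
  A, Cat: 179×230/604 = 68.16225
  B, Dog: 215×374/604 = 133.12914
  B, Cat: 215×230/604 = 81.87086
  C, Dog: 210×374/604 = 130.03311
  C, Cat: 210×230/604 = 79.96689
Contributions (O − E)²/E:
  (61 − 110.83775)²/110.83775 = 22.4093
  (118 − 68.16225)²/68.16225 = 36.4395
  (155 − 133.12914)²/133.12914 = 3.5930
  (60 − 81.87086)²/81.87086 = 5.8425
  (158 − 130.03311)²/130.03311 = 6.0150
  (52 − 79.96689)²/79.96689 = 9.7809
χ² = 22.4093 + 36.4395 + 3.5930 + 5.8425 + 6.0150 + 9.7809 = 84.080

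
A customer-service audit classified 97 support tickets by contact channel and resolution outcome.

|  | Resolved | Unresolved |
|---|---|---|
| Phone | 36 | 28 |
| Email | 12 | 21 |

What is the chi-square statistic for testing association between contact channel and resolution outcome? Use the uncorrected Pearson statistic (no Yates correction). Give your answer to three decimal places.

3.445

Row totals: 64, 33. Column totals: 48, 49. Grand total N = 97.
Expected counts (row total × column total / N):
  Phone, Resolved: 64×48/97 = 31.6701
  Phone, Unresolved: 64×49/97 = 32.3299
  Email, Resolved: 33×48/97 = 16.3299
  Email, Unresolved: 33×49/97 = 16.6701
Contributions (O − E)²/E:
  (36 − 31.6701)²/31.6701 = 0.5920
  (28 − 32.3299)²/32.3299 = 0.5799
  (12 − 16.3299)²/16.3299 = 1.1481
  (21 − 16.6701)²/16.6701 = 1.1247
χ² = 0.5920 + 0.5799 + 1.1481 + 1.1247 = 3.445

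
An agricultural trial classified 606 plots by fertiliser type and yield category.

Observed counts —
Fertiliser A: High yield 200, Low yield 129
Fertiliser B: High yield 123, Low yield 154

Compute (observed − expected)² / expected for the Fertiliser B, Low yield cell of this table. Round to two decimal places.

Row total (Fertiliser B) = 277; column total (Low yield) = 283; N = 606.
Expected count E = 277 × 283 / 606 = 129.358.
Contribution = (O − E)²/E = (154 − 129.358)² / 129.358 = 4.69.

4.69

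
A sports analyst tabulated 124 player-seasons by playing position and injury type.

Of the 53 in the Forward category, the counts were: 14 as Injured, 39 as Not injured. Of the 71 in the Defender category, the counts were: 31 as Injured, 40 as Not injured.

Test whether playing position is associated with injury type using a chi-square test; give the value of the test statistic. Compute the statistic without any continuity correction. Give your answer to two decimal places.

3.90

Row totals: 53, 71. Column totals: 45, 79. Grand total N = 124.
Expected counts (row total × column total / N):
  Forward, Injured: 53×45/124 = 19.234
  Forward, Not injured: 53×79/124 = 33.766
  Defender, Injured: 71×45/124 = 25.766
  Defender, Not injured: 71×79/124 = 45.234
Contributions (O − E)²/E:
  (14 − 19.234)²/19.234 = 1.4243
  (39 − 33.766)²/33.766 = 0.8113
  (31 − 25.766)²/25.766 = 1.0632
  (40 − 45.234)²/45.234 = 0.6056
χ² = 1.4243 + 0.8113 + 1.0632 + 0.6056 = 3.90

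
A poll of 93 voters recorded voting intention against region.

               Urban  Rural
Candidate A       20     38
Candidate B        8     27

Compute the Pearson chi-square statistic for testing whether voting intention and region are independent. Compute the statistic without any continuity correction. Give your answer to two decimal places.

1.40

Row totals: 58, 35. Column totals: 28, 65. Grand total N = 93.
Expected counts (row total × column total / N):
  Candidate A, Urban: 58×28/93 = 17.462
  Candidate A, Rural: 58×65/93 = 40.538
  Candidate B, Urban: 35×28/93 = 10.538
  Candidate B, Rural: 35×65/93 = 24.462
Contributions (O − E)²/E:
  (20 − 17.462)²/17.462 = 0.3689
  (38 − 40.538)²/40.538 = 0.1589
  (8 − 10.538)²/10.538 = 0.6113
  (27 − 24.462)²/24.462 = 0.2633
χ² = 0.3689 + 0.1589 + 0.6113 + 0.2633 = 1.40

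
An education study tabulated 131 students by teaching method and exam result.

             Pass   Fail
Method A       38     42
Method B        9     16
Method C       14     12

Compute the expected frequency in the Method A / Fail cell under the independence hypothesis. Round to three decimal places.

42.748

Row total (Method A) = 80; column total (Fail) = 70; grand total N = 131.
Expected count = (row total × column total) / N = 80 × 70 / 131 = 42.748.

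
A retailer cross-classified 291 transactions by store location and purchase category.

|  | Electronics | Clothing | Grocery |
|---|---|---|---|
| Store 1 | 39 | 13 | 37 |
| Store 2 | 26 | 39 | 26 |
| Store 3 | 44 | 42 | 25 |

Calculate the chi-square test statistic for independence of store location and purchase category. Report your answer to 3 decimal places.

Row totals: 89, 91, 111. Column totals: 109, 94, 88. Grand total N = 291.
Expected counts (row total × column total / N):
  Store 1, Electronics: 89×109/291 = 33.3368
  Store 1, Clothing: 89×94/291 = 28.7491
  Store 1, Grocery: 89×88/291 = 26.9141
  Store 2, Electronics: 91×109/291 = 34.0859
  Store 2, Clothing: 91×94/291 = 29.3952
  Store 2, Grocery: 91×88/291 = 27.5189
  Store 3, Electronics: 111×109/291 = 41.5773
  Store 3, Clothing: 111×94/291 = 35.8557
  Store 3, Grocery: 111×88/291 = 33.5670
Contributions (O − E)²/E:
  (39 − 33.3368)²/33.3368 = 0.9621
  (13 − 28.7491)²/28.7491 = 8.6275
  (37 − 26.9141)²/26.9141 = 3.7796
  (26 − 34.0859)²/34.0859 = 1.9181
  (39 − 29.3952)²/29.3952 = 3.1383
  (26 − 27.5189)²/27.5189 = 0.0838
  (44 − 41.5773)²/41.5773 = 0.1412
  (42 − 35.8557)²/35.8557 = 1.0529
  (25 − 33.5670)²/33.5670 = 2.1865
χ² = 0.9621 + 8.6275 + 3.7796 + 1.9181 + 3.1383 + 0.0838 + 0.1412 + 1.0529 + 2.1865 = 21.890

21.890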